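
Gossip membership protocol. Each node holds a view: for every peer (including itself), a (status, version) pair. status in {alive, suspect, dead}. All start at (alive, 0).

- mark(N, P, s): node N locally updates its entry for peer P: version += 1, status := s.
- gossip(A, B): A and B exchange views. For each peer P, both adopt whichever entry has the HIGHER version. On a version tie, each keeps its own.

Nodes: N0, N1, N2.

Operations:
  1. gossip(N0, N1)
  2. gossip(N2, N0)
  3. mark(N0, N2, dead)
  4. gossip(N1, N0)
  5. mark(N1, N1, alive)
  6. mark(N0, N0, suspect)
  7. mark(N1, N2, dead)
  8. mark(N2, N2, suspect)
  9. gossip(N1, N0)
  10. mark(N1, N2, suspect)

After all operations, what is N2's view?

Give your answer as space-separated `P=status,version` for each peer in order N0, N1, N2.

Op 1: gossip N0<->N1 -> N0.N0=(alive,v0) N0.N1=(alive,v0) N0.N2=(alive,v0) | N1.N0=(alive,v0) N1.N1=(alive,v0) N1.N2=(alive,v0)
Op 2: gossip N2<->N0 -> N2.N0=(alive,v0) N2.N1=(alive,v0) N2.N2=(alive,v0) | N0.N0=(alive,v0) N0.N1=(alive,v0) N0.N2=(alive,v0)
Op 3: N0 marks N2=dead -> (dead,v1)
Op 4: gossip N1<->N0 -> N1.N0=(alive,v0) N1.N1=(alive,v0) N1.N2=(dead,v1) | N0.N0=(alive,v0) N0.N1=(alive,v0) N0.N2=(dead,v1)
Op 5: N1 marks N1=alive -> (alive,v1)
Op 6: N0 marks N0=suspect -> (suspect,v1)
Op 7: N1 marks N2=dead -> (dead,v2)
Op 8: N2 marks N2=suspect -> (suspect,v1)
Op 9: gossip N1<->N0 -> N1.N0=(suspect,v1) N1.N1=(alive,v1) N1.N2=(dead,v2) | N0.N0=(suspect,v1) N0.N1=(alive,v1) N0.N2=(dead,v2)
Op 10: N1 marks N2=suspect -> (suspect,v3)

Answer: N0=alive,0 N1=alive,0 N2=suspect,1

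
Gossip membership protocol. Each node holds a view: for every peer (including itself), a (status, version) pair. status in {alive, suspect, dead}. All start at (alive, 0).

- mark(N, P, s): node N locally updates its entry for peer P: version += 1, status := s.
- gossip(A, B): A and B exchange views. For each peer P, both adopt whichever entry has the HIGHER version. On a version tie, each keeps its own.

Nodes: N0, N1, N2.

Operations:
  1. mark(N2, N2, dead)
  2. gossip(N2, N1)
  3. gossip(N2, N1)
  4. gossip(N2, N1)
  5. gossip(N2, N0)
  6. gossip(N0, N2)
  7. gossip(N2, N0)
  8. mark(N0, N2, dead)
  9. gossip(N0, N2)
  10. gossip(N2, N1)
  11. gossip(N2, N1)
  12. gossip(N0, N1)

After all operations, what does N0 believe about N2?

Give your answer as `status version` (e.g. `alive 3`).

Op 1: N2 marks N2=dead -> (dead,v1)
Op 2: gossip N2<->N1 -> N2.N0=(alive,v0) N2.N1=(alive,v0) N2.N2=(dead,v1) | N1.N0=(alive,v0) N1.N1=(alive,v0) N1.N2=(dead,v1)
Op 3: gossip N2<->N1 -> N2.N0=(alive,v0) N2.N1=(alive,v0) N2.N2=(dead,v1) | N1.N0=(alive,v0) N1.N1=(alive,v0) N1.N2=(dead,v1)
Op 4: gossip N2<->N1 -> N2.N0=(alive,v0) N2.N1=(alive,v0) N2.N2=(dead,v1) | N1.N0=(alive,v0) N1.N1=(alive,v0) N1.N2=(dead,v1)
Op 5: gossip N2<->N0 -> N2.N0=(alive,v0) N2.N1=(alive,v0) N2.N2=(dead,v1) | N0.N0=(alive,v0) N0.N1=(alive,v0) N0.N2=(dead,v1)
Op 6: gossip N0<->N2 -> N0.N0=(alive,v0) N0.N1=(alive,v0) N0.N2=(dead,v1) | N2.N0=(alive,v0) N2.N1=(alive,v0) N2.N2=(dead,v1)
Op 7: gossip N2<->N0 -> N2.N0=(alive,v0) N2.N1=(alive,v0) N2.N2=(dead,v1) | N0.N0=(alive,v0) N0.N1=(alive,v0) N0.N2=(dead,v1)
Op 8: N0 marks N2=dead -> (dead,v2)
Op 9: gossip N0<->N2 -> N0.N0=(alive,v0) N0.N1=(alive,v0) N0.N2=(dead,v2) | N2.N0=(alive,v0) N2.N1=(alive,v0) N2.N2=(dead,v2)
Op 10: gossip N2<->N1 -> N2.N0=(alive,v0) N2.N1=(alive,v0) N2.N2=(dead,v2) | N1.N0=(alive,v0) N1.N1=(alive,v0) N1.N2=(dead,v2)
Op 11: gossip N2<->N1 -> N2.N0=(alive,v0) N2.N1=(alive,v0) N2.N2=(dead,v2) | N1.N0=(alive,v0) N1.N1=(alive,v0) N1.N2=(dead,v2)
Op 12: gossip N0<->N1 -> N0.N0=(alive,v0) N0.N1=(alive,v0) N0.N2=(dead,v2) | N1.N0=(alive,v0) N1.N1=(alive,v0) N1.N2=(dead,v2)

Answer: dead 2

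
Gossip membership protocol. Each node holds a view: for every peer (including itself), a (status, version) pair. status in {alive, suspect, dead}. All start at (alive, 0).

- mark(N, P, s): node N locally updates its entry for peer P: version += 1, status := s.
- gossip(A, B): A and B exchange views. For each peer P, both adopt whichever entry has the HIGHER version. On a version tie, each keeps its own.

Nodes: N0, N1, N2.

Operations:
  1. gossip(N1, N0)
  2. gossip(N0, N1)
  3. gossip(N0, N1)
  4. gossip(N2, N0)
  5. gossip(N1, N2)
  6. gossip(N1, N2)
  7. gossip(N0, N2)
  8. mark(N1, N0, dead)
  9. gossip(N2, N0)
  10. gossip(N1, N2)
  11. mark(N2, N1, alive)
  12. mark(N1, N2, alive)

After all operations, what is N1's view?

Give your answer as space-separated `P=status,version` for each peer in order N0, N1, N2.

Answer: N0=dead,1 N1=alive,0 N2=alive,1

Derivation:
Op 1: gossip N1<->N0 -> N1.N0=(alive,v0) N1.N1=(alive,v0) N1.N2=(alive,v0) | N0.N0=(alive,v0) N0.N1=(alive,v0) N0.N2=(alive,v0)
Op 2: gossip N0<->N1 -> N0.N0=(alive,v0) N0.N1=(alive,v0) N0.N2=(alive,v0) | N1.N0=(alive,v0) N1.N1=(alive,v0) N1.N2=(alive,v0)
Op 3: gossip N0<->N1 -> N0.N0=(alive,v0) N0.N1=(alive,v0) N0.N2=(alive,v0) | N1.N0=(alive,v0) N1.N1=(alive,v0) N1.N2=(alive,v0)
Op 4: gossip N2<->N0 -> N2.N0=(alive,v0) N2.N1=(alive,v0) N2.N2=(alive,v0) | N0.N0=(alive,v0) N0.N1=(alive,v0) N0.N2=(alive,v0)
Op 5: gossip N1<->N2 -> N1.N0=(alive,v0) N1.N1=(alive,v0) N1.N2=(alive,v0) | N2.N0=(alive,v0) N2.N1=(alive,v0) N2.N2=(alive,v0)
Op 6: gossip N1<->N2 -> N1.N0=(alive,v0) N1.N1=(alive,v0) N1.N2=(alive,v0) | N2.N0=(alive,v0) N2.N1=(alive,v0) N2.N2=(alive,v0)
Op 7: gossip N0<->N2 -> N0.N0=(alive,v0) N0.N1=(alive,v0) N0.N2=(alive,v0) | N2.N0=(alive,v0) N2.N1=(alive,v0) N2.N2=(alive,v0)
Op 8: N1 marks N0=dead -> (dead,v1)
Op 9: gossip N2<->N0 -> N2.N0=(alive,v0) N2.N1=(alive,v0) N2.N2=(alive,v0) | N0.N0=(alive,v0) N0.N1=(alive,v0) N0.N2=(alive,v0)
Op 10: gossip N1<->N2 -> N1.N0=(dead,v1) N1.N1=(alive,v0) N1.N2=(alive,v0) | N2.N0=(dead,v1) N2.N1=(alive,v0) N2.N2=(alive,v0)
Op 11: N2 marks N1=alive -> (alive,v1)
Op 12: N1 marks N2=alive -> (alive,v1)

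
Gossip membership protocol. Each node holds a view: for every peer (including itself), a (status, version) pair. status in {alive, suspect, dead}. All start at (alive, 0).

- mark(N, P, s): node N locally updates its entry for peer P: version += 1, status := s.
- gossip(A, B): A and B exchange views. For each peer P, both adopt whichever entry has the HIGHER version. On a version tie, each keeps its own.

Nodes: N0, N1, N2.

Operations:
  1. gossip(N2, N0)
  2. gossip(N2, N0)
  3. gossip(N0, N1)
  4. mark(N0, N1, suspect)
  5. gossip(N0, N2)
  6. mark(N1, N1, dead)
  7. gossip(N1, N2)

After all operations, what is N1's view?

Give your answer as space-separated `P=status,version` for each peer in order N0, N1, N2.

Answer: N0=alive,0 N1=dead,1 N2=alive,0

Derivation:
Op 1: gossip N2<->N0 -> N2.N0=(alive,v0) N2.N1=(alive,v0) N2.N2=(alive,v0) | N0.N0=(alive,v0) N0.N1=(alive,v0) N0.N2=(alive,v0)
Op 2: gossip N2<->N0 -> N2.N0=(alive,v0) N2.N1=(alive,v0) N2.N2=(alive,v0) | N0.N0=(alive,v0) N0.N1=(alive,v0) N0.N2=(alive,v0)
Op 3: gossip N0<->N1 -> N0.N0=(alive,v0) N0.N1=(alive,v0) N0.N2=(alive,v0) | N1.N0=(alive,v0) N1.N1=(alive,v0) N1.N2=(alive,v0)
Op 4: N0 marks N1=suspect -> (suspect,v1)
Op 5: gossip N0<->N2 -> N0.N0=(alive,v0) N0.N1=(suspect,v1) N0.N2=(alive,v0) | N2.N0=(alive,v0) N2.N1=(suspect,v1) N2.N2=(alive,v0)
Op 6: N1 marks N1=dead -> (dead,v1)
Op 7: gossip N1<->N2 -> N1.N0=(alive,v0) N1.N1=(dead,v1) N1.N2=(alive,v0) | N2.N0=(alive,v0) N2.N1=(suspect,v1) N2.N2=(alive,v0)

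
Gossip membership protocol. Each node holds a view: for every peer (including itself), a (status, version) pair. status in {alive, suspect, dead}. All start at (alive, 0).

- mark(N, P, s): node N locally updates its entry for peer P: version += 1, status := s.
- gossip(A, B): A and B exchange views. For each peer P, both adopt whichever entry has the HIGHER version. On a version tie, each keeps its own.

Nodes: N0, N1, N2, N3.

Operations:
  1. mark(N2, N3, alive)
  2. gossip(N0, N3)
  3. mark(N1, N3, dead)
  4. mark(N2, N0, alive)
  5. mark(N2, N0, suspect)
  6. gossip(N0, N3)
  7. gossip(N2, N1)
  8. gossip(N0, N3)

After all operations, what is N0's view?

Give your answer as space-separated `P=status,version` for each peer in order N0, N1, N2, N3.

Op 1: N2 marks N3=alive -> (alive,v1)
Op 2: gossip N0<->N3 -> N0.N0=(alive,v0) N0.N1=(alive,v0) N0.N2=(alive,v0) N0.N3=(alive,v0) | N3.N0=(alive,v0) N3.N1=(alive,v0) N3.N2=(alive,v0) N3.N3=(alive,v0)
Op 3: N1 marks N3=dead -> (dead,v1)
Op 4: N2 marks N0=alive -> (alive,v1)
Op 5: N2 marks N0=suspect -> (suspect,v2)
Op 6: gossip N0<->N3 -> N0.N0=(alive,v0) N0.N1=(alive,v0) N0.N2=(alive,v0) N0.N3=(alive,v0) | N3.N0=(alive,v0) N3.N1=(alive,v0) N3.N2=(alive,v0) N3.N3=(alive,v0)
Op 7: gossip N2<->N1 -> N2.N0=(suspect,v2) N2.N1=(alive,v0) N2.N2=(alive,v0) N2.N3=(alive,v1) | N1.N0=(suspect,v2) N1.N1=(alive,v0) N1.N2=(alive,v0) N1.N3=(dead,v1)
Op 8: gossip N0<->N3 -> N0.N0=(alive,v0) N0.N1=(alive,v0) N0.N2=(alive,v0) N0.N3=(alive,v0) | N3.N0=(alive,v0) N3.N1=(alive,v0) N3.N2=(alive,v0) N3.N3=(alive,v0)

Answer: N0=alive,0 N1=alive,0 N2=alive,0 N3=alive,0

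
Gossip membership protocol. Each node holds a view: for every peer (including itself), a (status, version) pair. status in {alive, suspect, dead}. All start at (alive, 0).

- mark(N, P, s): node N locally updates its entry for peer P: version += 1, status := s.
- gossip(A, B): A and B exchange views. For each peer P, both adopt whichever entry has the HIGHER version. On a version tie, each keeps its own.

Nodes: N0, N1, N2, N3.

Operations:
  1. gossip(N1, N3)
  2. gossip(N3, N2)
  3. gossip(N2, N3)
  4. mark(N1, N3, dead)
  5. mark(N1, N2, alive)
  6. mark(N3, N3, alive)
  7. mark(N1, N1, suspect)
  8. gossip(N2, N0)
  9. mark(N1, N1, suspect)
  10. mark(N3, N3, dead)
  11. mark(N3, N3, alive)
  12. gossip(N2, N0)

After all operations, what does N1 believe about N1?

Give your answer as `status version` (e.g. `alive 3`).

Op 1: gossip N1<->N3 -> N1.N0=(alive,v0) N1.N1=(alive,v0) N1.N2=(alive,v0) N1.N3=(alive,v0) | N3.N0=(alive,v0) N3.N1=(alive,v0) N3.N2=(alive,v0) N3.N3=(alive,v0)
Op 2: gossip N3<->N2 -> N3.N0=(alive,v0) N3.N1=(alive,v0) N3.N2=(alive,v0) N3.N3=(alive,v0) | N2.N0=(alive,v0) N2.N1=(alive,v0) N2.N2=(alive,v0) N2.N3=(alive,v0)
Op 3: gossip N2<->N3 -> N2.N0=(alive,v0) N2.N1=(alive,v0) N2.N2=(alive,v0) N2.N3=(alive,v0) | N3.N0=(alive,v0) N3.N1=(alive,v0) N3.N2=(alive,v0) N3.N3=(alive,v0)
Op 4: N1 marks N3=dead -> (dead,v1)
Op 5: N1 marks N2=alive -> (alive,v1)
Op 6: N3 marks N3=alive -> (alive,v1)
Op 7: N1 marks N1=suspect -> (suspect,v1)
Op 8: gossip N2<->N0 -> N2.N0=(alive,v0) N2.N1=(alive,v0) N2.N2=(alive,v0) N2.N3=(alive,v0) | N0.N0=(alive,v0) N0.N1=(alive,v0) N0.N2=(alive,v0) N0.N3=(alive,v0)
Op 9: N1 marks N1=suspect -> (suspect,v2)
Op 10: N3 marks N3=dead -> (dead,v2)
Op 11: N3 marks N3=alive -> (alive,v3)
Op 12: gossip N2<->N0 -> N2.N0=(alive,v0) N2.N1=(alive,v0) N2.N2=(alive,v0) N2.N3=(alive,v0) | N0.N0=(alive,v0) N0.N1=(alive,v0) N0.N2=(alive,v0) N0.N3=(alive,v0)

Answer: suspect 2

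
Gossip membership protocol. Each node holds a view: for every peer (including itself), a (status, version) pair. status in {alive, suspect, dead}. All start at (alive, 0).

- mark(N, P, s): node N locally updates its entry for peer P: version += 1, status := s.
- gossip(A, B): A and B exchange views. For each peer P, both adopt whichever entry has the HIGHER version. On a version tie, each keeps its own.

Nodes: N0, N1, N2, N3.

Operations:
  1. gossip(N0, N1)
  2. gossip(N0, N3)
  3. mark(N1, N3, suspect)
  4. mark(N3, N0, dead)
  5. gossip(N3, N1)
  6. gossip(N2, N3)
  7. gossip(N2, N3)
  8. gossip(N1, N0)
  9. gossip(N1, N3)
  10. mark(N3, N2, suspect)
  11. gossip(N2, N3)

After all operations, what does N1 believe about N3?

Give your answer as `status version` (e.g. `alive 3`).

Answer: suspect 1

Derivation:
Op 1: gossip N0<->N1 -> N0.N0=(alive,v0) N0.N1=(alive,v0) N0.N2=(alive,v0) N0.N3=(alive,v0) | N1.N0=(alive,v0) N1.N1=(alive,v0) N1.N2=(alive,v0) N1.N3=(alive,v0)
Op 2: gossip N0<->N3 -> N0.N0=(alive,v0) N0.N1=(alive,v0) N0.N2=(alive,v0) N0.N3=(alive,v0) | N3.N0=(alive,v0) N3.N1=(alive,v0) N3.N2=(alive,v0) N3.N3=(alive,v0)
Op 3: N1 marks N3=suspect -> (suspect,v1)
Op 4: N3 marks N0=dead -> (dead,v1)
Op 5: gossip N3<->N1 -> N3.N0=(dead,v1) N3.N1=(alive,v0) N3.N2=(alive,v0) N3.N3=(suspect,v1) | N1.N0=(dead,v1) N1.N1=(alive,v0) N1.N2=(alive,v0) N1.N3=(suspect,v1)
Op 6: gossip N2<->N3 -> N2.N0=(dead,v1) N2.N1=(alive,v0) N2.N2=(alive,v0) N2.N3=(suspect,v1) | N3.N0=(dead,v1) N3.N1=(alive,v0) N3.N2=(alive,v0) N3.N3=(suspect,v1)
Op 7: gossip N2<->N3 -> N2.N0=(dead,v1) N2.N1=(alive,v0) N2.N2=(alive,v0) N2.N3=(suspect,v1) | N3.N0=(dead,v1) N3.N1=(alive,v0) N3.N2=(alive,v0) N3.N3=(suspect,v1)
Op 8: gossip N1<->N0 -> N1.N0=(dead,v1) N1.N1=(alive,v0) N1.N2=(alive,v0) N1.N3=(suspect,v1) | N0.N0=(dead,v1) N0.N1=(alive,v0) N0.N2=(alive,v0) N0.N3=(suspect,v1)
Op 9: gossip N1<->N3 -> N1.N0=(dead,v1) N1.N1=(alive,v0) N1.N2=(alive,v0) N1.N3=(suspect,v1) | N3.N0=(dead,v1) N3.N1=(alive,v0) N3.N2=(alive,v0) N3.N3=(suspect,v1)
Op 10: N3 marks N2=suspect -> (suspect,v1)
Op 11: gossip N2<->N3 -> N2.N0=(dead,v1) N2.N1=(alive,v0) N2.N2=(suspect,v1) N2.N3=(suspect,v1) | N3.N0=(dead,v1) N3.N1=(alive,v0) N3.N2=(suspect,v1) N3.N3=(suspect,v1)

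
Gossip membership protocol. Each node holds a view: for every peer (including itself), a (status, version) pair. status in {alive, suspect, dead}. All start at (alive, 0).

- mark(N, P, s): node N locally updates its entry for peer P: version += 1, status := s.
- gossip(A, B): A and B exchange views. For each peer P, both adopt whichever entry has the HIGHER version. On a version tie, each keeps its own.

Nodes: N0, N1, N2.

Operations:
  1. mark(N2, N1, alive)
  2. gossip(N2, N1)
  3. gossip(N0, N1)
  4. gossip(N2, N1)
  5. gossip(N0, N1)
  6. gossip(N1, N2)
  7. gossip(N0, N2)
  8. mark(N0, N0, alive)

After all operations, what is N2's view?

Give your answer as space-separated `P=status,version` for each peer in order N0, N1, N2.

Answer: N0=alive,0 N1=alive,1 N2=alive,0

Derivation:
Op 1: N2 marks N1=alive -> (alive,v1)
Op 2: gossip N2<->N1 -> N2.N0=(alive,v0) N2.N1=(alive,v1) N2.N2=(alive,v0) | N1.N0=(alive,v0) N1.N1=(alive,v1) N1.N2=(alive,v0)
Op 3: gossip N0<->N1 -> N0.N0=(alive,v0) N0.N1=(alive,v1) N0.N2=(alive,v0) | N1.N0=(alive,v0) N1.N1=(alive,v1) N1.N2=(alive,v0)
Op 4: gossip N2<->N1 -> N2.N0=(alive,v0) N2.N1=(alive,v1) N2.N2=(alive,v0) | N1.N0=(alive,v0) N1.N1=(alive,v1) N1.N2=(alive,v0)
Op 5: gossip N0<->N1 -> N0.N0=(alive,v0) N0.N1=(alive,v1) N0.N2=(alive,v0) | N1.N0=(alive,v0) N1.N1=(alive,v1) N1.N2=(alive,v0)
Op 6: gossip N1<->N2 -> N1.N0=(alive,v0) N1.N1=(alive,v1) N1.N2=(alive,v0) | N2.N0=(alive,v0) N2.N1=(alive,v1) N2.N2=(alive,v0)
Op 7: gossip N0<->N2 -> N0.N0=(alive,v0) N0.N1=(alive,v1) N0.N2=(alive,v0) | N2.N0=(alive,v0) N2.N1=(alive,v1) N2.N2=(alive,v0)
Op 8: N0 marks N0=alive -> (alive,v1)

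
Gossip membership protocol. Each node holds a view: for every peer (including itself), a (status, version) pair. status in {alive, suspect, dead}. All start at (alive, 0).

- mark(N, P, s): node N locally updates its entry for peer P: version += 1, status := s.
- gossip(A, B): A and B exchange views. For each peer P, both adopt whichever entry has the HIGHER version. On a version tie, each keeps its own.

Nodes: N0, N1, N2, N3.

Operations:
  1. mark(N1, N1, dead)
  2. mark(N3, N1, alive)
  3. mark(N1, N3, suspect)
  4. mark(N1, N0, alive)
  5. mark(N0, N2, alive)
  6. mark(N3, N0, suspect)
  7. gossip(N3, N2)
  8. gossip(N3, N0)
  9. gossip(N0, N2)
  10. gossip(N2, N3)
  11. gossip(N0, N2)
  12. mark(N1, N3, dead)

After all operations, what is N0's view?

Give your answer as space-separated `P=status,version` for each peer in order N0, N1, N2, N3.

Op 1: N1 marks N1=dead -> (dead,v1)
Op 2: N3 marks N1=alive -> (alive,v1)
Op 3: N1 marks N3=suspect -> (suspect,v1)
Op 4: N1 marks N0=alive -> (alive,v1)
Op 5: N0 marks N2=alive -> (alive,v1)
Op 6: N3 marks N0=suspect -> (suspect,v1)
Op 7: gossip N3<->N2 -> N3.N0=(suspect,v1) N3.N1=(alive,v1) N3.N2=(alive,v0) N3.N3=(alive,v0) | N2.N0=(suspect,v1) N2.N1=(alive,v1) N2.N2=(alive,v0) N2.N3=(alive,v0)
Op 8: gossip N3<->N0 -> N3.N0=(suspect,v1) N3.N1=(alive,v1) N3.N2=(alive,v1) N3.N3=(alive,v0) | N0.N0=(suspect,v1) N0.N1=(alive,v1) N0.N2=(alive,v1) N0.N3=(alive,v0)
Op 9: gossip N0<->N2 -> N0.N0=(suspect,v1) N0.N1=(alive,v1) N0.N2=(alive,v1) N0.N3=(alive,v0) | N2.N0=(suspect,v1) N2.N1=(alive,v1) N2.N2=(alive,v1) N2.N3=(alive,v0)
Op 10: gossip N2<->N3 -> N2.N0=(suspect,v1) N2.N1=(alive,v1) N2.N2=(alive,v1) N2.N3=(alive,v0) | N3.N0=(suspect,v1) N3.N1=(alive,v1) N3.N2=(alive,v1) N3.N3=(alive,v0)
Op 11: gossip N0<->N2 -> N0.N0=(suspect,v1) N0.N1=(alive,v1) N0.N2=(alive,v1) N0.N3=(alive,v0) | N2.N0=(suspect,v1) N2.N1=(alive,v1) N2.N2=(alive,v1) N2.N3=(alive,v0)
Op 12: N1 marks N3=dead -> (dead,v2)

Answer: N0=suspect,1 N1=alive,1 N2=alive,1 N3=alive,0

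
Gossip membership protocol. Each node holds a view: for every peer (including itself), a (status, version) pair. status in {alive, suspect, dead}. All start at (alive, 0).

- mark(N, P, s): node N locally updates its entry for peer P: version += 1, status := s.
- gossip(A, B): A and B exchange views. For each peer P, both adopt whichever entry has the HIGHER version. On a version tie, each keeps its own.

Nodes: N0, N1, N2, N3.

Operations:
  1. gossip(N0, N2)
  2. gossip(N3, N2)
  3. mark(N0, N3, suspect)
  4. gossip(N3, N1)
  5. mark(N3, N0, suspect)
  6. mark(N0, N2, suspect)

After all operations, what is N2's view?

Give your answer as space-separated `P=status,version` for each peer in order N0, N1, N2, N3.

Answer: N0=alive,0 N1=alive,0 N2=alive,0 N3=alive,0

Derivation:
Op 1: gossip N0<->N2 -> N0.N0=(alive,v0) N0.N1=(alive,v0) N0.N2=(alive,v0) N0.N3=(alive,v0) | N2.N0=(alive,v0) N2.N1=(alive,v0) N2.N2=(alive,v0) N2.N3=(alive,v0)
Op 2: gossip N3<->N2 -> N3.N0=(alive,v0) N3.N1=(alive,v0) N3.N2=(alive,v0) N3.N3=(alive,v0) | N2.N0=(alive,v0) N2.N1=(alive,v0) N2.N2=(alive,v0) N2.N3=(alive,v0)
Op 3: N0 marks N3=suspect -> (suspect,v1)
Op 4: gossip N3<->N1 -> N3.N0=(alive,v0) N3.N1=(alive,v0) N3.N2=(alive,v0) N3.N3=(alive,v0) | N1.N0=(alive,v0) N1.N1=(alive,v0) N1.N2=(alive,v0) N1.N3=(alive,v0)
Op 5: N3 marks N0=suspect -> (suspect,v1)
Op 6: N0 marks N2=suspect -> (suspect,v1)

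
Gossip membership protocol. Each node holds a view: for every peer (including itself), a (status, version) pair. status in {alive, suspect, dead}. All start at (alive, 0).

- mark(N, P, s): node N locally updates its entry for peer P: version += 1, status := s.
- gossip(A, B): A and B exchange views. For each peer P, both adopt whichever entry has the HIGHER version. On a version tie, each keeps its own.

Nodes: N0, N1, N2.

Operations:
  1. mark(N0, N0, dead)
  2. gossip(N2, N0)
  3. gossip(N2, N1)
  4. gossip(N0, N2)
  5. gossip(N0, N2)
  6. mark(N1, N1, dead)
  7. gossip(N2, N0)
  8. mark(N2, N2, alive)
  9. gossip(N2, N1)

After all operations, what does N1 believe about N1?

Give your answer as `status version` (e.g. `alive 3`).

Op 1: N0 marks N0=dead -> (dead,v1)
Op 2: gossip N2<->N0 -> N2.N0=(dead,v1) N2.N1=(alive,v0) N2.N2=(alive,v0) | N0.N0=(dead,v1) N0.N1=(alive,v0) N0.N2=(alive,v0)
Op 3: gossip N2<->N1 -> N2.N0=(dead,v1) N2.N1=(alive,v0) N2.N2=(alive,v0) | N1.N0=(dead,v1) N1.N1=(alive,v0) N1.N2=(alive,v0)
Op 4: gossip N0<->N2 -> N0.N0=(dead,v1) N0.N1=(alive,v0) N0.N2=(alive,v0) | N2.N0=(dead,v1) N2.N1=(alive,v0) N2.N2=(alive,v0)
Op 5: gossip N0<->N2 -> N0.N0=(dead,v1) N0.N1=(alive,v0) N0.N2=(alive,v0) | N2.N0=(dead,v1) N2.N1=(alive,v0) N2.N2=(alive,v0)
Op 6: N1 marks N1=dead -> (dead,v1)
Op 7: gossip N2<->N0 -> N2.N0=(dead,v1) N2.N1=(alive,v0) N2.N2=(alive,v0) | N0.N0=(dead,v1) N0.N1=(alive,v0) N0.N2=(alive,v0)
Op 8: N2 marks N2=alive -> (alive,v1)
Op 9: gossip N2<->N1 -> N2.N0=(dead,v1) N2.N1=(dead,v1) N2.N2=(alive,v1) | N1.N0=(dead,v1) N1.N1=(dead,v1) N1.N2=(alive,v1)

Answer: dead 1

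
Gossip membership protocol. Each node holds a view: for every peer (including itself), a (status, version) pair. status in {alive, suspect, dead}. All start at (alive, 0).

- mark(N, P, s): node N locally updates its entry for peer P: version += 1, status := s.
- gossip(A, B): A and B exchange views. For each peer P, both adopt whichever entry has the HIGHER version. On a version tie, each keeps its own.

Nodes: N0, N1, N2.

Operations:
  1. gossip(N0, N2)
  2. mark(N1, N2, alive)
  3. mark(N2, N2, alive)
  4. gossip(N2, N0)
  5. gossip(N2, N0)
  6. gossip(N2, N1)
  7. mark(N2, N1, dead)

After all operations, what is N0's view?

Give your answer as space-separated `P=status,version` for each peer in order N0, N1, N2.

Op 1: gossip N0<->N2 -> N0.N0=(alive,v0) N0.N1=(alive,v0) N0.N2=(alive,v0) | N2.N0=(alive,v0) N2.N1=(alive,v0) N2.N2=(alive,v0)
Op 2: N1 marks N2=alive -> (alive,v1)
Op 3: N2 marks N2=alive -> (alive,v1)
Op 4: gossip N2<->N0 -> N2.N0=(alive,v0) N2.N1=(alive,v0) N2.N2=(alive,v1) | N0.N0=(alive,v0) N0.N1=(alive,v0) N0.N2=(alive,v1)
Op 5: gossip N2<->N0 -> N2.N0=(alive,v0) N2.N1=(alive,v0) N2.N2=(alive,v1) | N0.N0=(alive,v0) N0.N1=(alive,v0) N0.N2=(alive,v1)
Op 6: gossip N2<->N1 -> N2.N0=(alive,v0) N2.N1=(alive,v0) N2.N2=(alive,v1) | N1.N0=(alive,v0) N1.N1=(alive,v0) N1.N2=(alive,v1)
Op 7: N2 marks N1=dead -> (dead,v1)

Answer: N0=alive,0 N1=alive,0 N2=alive,1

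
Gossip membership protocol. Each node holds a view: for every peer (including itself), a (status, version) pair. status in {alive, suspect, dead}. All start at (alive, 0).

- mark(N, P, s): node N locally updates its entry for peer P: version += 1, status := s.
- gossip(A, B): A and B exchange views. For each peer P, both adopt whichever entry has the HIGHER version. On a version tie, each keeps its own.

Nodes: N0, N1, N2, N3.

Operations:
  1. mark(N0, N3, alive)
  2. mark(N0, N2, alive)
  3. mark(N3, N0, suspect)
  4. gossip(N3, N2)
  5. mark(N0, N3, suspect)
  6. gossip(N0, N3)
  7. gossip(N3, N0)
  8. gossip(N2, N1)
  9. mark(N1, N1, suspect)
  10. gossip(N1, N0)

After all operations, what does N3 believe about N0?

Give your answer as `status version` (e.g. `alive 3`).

Op 1: N0 marks N3=alive -> (alive,v1)
Op 2: N0 marks N2=alive -> (alive,v1)
Op 3: N3 marks N0=suspect -> (suspect,v1)
Op 4: gossip N3<->N2 -> N3.N0=(suspect,v1) N3.N1=(alive,v0) N3.N2=(alive,v0) N3.N3=(alive,v0) | N2.N0=(suspect,v1) N2.N1=(alive,v0) N2.N2=(alive,v0) N2.N3=(alive,v0)
Op 5: N0 marks N3=suspect -> (suspect,v2)
Op 6: gossip N0<->N3 -> N0.N0=(suspect,v1) N0.N1=(alive,v0) N0.N2=(alive,v1) N0.N3=(suspect,v2) | N3.N0=(suspect,v1) N3.N1=(alive,v0) N3.N2=(alive,v1) N3.N3=(suspect,v2)
Op 7: gossip N3<->N0 -> N3.N0=(suspect,v1) N3.N1=(alive,v0) N3.N2=(alive,v1) N3.N3=(suspect,v2) | N0.N0=(suspect,v1) N0.N1=(alive,v0) N0.N2=(alive,v1) N0.N3=(suspect,v2)
Op 8: gossip N2<->N1 -> N2.N0=(suspect,v1) N2.N1=(alive,v0) N2.N2=(alive,v0) N2.N3=(alive,v0) | N1.N0=(suspect,v1) N1.N1=(alive,v0) N1.N2=(alive,v0) N1.N3=(alive,v0)
Op 9: N1 marks N1=suspect -> (suspect,v1)
Op 10: gossip N1<->N0 -> N1.N0=(suspect,v1) N1.N1=(suspect,v1) N1.N2=(alive,v1) N1.N3=(suspect,v2) | N0.N0=(suspect,v1) N0.N1=(suspect,v1) N0.N2=(alive,v1) N0.N3=(suspect,v2)

Answer: suspect 1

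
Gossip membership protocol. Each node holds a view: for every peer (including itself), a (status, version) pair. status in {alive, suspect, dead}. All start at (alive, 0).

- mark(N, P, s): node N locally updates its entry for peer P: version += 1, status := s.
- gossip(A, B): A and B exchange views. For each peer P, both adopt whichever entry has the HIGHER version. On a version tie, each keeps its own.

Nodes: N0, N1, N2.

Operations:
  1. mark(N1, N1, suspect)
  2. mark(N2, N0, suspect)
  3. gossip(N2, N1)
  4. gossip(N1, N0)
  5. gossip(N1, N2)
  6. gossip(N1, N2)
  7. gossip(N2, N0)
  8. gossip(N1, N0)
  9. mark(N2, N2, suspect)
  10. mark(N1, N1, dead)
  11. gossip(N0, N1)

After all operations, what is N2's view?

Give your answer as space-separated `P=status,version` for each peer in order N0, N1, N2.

Answer: N0=suspect,1 N1=suspect,1 N2=suspect,1

Derivation:
Op 1: N1 marks N1=suspect -> (suspect,v1)
Op 2: N2 marks N0=suspect -> (suspect,v1)
Op 3: gossip N2<->N1 -> N2.N0=(suspect,v1) N2.N1=(suspect,v1) N2.N2=(alive,v0) | N1.N0=(suspect,v1) N1.N1=(suspect,v1) N1.N2=(alive,v0)
Op 4: gossip N1<->N0 -> N1.N0=(suspect,v1) N1.N1=(suspect,v1) N1.N2=(alive,v0) | N0.N0=(suspect,v1) N0.N1=(suspect,v1) N0.N2=(alive,v0)
Op 5: gossip N1<->N2 -> N1.N0=(suspect,v1) N1.N1=(suspect,v1) N1.N2=(alive,v0) | N2.N0=(suspect,v1) N2.N1=(suspect,v1) N2.N2=(alive,v0)
Op 6: gossip N1<->N2 -> N1.N0=(suspect,v1) N1.N1=(suspect,v1) N1.N2=(alive,v0) | N2.N0=(suspect,v1) N2.N1=(suspect,v1) N2.N2=(alive,v0)
Op 7: gossip N2<->N0 -> N2.N0=(suspect,v1) N2.N1=(suspect,v1) N2.N2=(alive,v0) | N0.N0=(suspect,v1) N0.N1=(suspect,v1) N0.N2=(alive,v0)
Op 8: gossip N1<->N0 -> N1.N0=(suspect,v1) N1.N1=(suspect,v1) N1.N2=(alive,v0) | N0.N0=(suspect,v1) N0.N1=(suspect,v1) N0.N2=(alive,v0)
Op 9: N2 marks N2=suspect -> (suspect,v1)
Op 10: N1 marks N1=dead -> (dead,v2)
Op 11: gossip N0<->N1 -> N0.N0=(suspect,v1) N0.N1=(dead,v2) N0.N2=(alive,v0) | N1.N0=(suspect,v1) N1.N1=(dead,v2) N1.N2=(alive,v0)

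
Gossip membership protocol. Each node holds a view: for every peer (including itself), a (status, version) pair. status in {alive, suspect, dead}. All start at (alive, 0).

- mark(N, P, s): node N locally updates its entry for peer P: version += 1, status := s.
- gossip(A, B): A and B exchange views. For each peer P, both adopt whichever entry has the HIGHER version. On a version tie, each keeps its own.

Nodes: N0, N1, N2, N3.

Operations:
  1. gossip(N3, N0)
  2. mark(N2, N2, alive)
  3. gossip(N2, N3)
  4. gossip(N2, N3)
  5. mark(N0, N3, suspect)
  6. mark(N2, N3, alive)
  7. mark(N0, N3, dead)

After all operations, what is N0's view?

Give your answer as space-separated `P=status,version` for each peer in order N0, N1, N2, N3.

Answer: N0=alive,0 N1=alive,0 N2=alive,0 N3=dead,2

Derivation:
Op 1: gossip N3<->N0 -> N3.N0=(alive,v0) N3.N1=(alive,v0) N3.N2=(alive,v0) N3.N3=(alive,v0) | N0.N0=(alive,v0) N0.N1=(alive,v0) N0.N2=(alive,v0) N0.N3=(alive,v0)
Op 2: N2 marks N2=alive -> (alive,v1)
Op 3: gossip N2<->N3 -> N2.N0=(alive,v0) N2.N1=(alive,v0) N2.N2=(alive,v1) N2.N3=(alive,v0) | N3.N0=(alive,v0) N3.N1=(alive,v0) N3.N2=(alive,v1) N3.N3=(alive,v0)
Op 4: gossip N2<->N3 -> N2.N0=(alive,v0) N2.N1=(alive,v0) N2.N2=(alive,v1) N2.N3=(alive,v0) | N3.N0=(alive,v0) N3.N1=(alive,v0) N3.N2=(alive,v1) N3.N3=(alive,v0)
Op 5: N0 marks N3=suspect -> (suspect,v1)
Op 6: N2 marks N3=alive -> (alive,v1)
Op 7: N0 marks N3=dead -> (dead,v2)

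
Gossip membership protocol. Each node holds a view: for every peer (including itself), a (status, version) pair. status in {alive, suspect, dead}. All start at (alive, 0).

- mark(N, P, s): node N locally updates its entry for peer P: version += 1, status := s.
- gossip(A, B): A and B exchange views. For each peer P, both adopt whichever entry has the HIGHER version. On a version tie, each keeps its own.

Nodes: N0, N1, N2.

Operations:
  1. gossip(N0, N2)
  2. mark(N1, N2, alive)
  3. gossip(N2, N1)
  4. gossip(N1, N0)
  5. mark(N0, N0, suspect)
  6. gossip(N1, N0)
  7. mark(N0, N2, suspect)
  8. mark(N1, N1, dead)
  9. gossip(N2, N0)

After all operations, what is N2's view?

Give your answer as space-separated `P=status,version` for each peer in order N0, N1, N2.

Answer: N0=suspect,1 N1=alive,0 N2=suspect,2

Derivation:
Op 1: gossip N0<->N2 -> N0.N0=(alive,v0) N0.N1=(alive,v0) N0.N2=(alive,v0) | N2.N0=(alive,v0) N2.N1=(alive,v0) N2.N2=(alive,v0)
Op 2: N1 marks N2=alive -> (alive,v1)
Op 3: gossip N2<->N1 -> N2.N0=(alive,v0) N2.N1=(alive,v0) N2.N2=(alive,v1) | N1.N0=(alive,v0) N1.N1=(alive,v0) N1.N2=(alive,v1)
Op 4: gossip N1<->N0 -> N1.N0=(alive,v0) N1.N1=(alive,v0) N1.N2=(alive,v1) | N0.N0=(alive,v0) N0.N1=(alive,v0) N0.N2=(alive,v1)
Op 5: N0 marks N0=suspect -> (suspect,v1)
Op 6: gossip N1<->N0 -> N1.N0=(suspect,v1) N1.N1=(alive,v0) N1.N2=(alive,v1) | N0.N0=(suspect,v1) N0.N1=(alive,v0) N0.N2=(alive,v1)
Op 7: N0 marks N2=suspect -> (suspect,v2)
Op 8: N1 marks N1=dead -> (dead,v1)
Op 9: gossip N2<->N0 -> N2.N0=(suspect,v1) N2.N1=(alive,v0) N2.N2=(suspect,v2) | N0.N0=(suspect,v1) N0.N1=(alive,v0) N0.N2=(suspect,v2)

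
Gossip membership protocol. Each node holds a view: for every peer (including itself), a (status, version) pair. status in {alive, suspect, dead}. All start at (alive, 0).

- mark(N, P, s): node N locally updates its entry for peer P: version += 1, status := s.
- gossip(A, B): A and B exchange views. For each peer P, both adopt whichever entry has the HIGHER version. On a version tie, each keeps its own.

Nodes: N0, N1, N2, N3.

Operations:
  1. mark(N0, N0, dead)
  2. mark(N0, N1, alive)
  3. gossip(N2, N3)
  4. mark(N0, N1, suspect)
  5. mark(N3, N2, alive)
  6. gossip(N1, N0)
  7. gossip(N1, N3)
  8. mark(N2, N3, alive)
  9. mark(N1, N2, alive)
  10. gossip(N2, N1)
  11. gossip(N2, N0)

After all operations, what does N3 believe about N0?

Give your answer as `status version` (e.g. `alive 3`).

Op 1: N0 marks N0=dead -> (dead,v1)
Op 2: N0 marks N1=alive -> (alive,v1)
Op 3: gossip N2<->N3 -> N2.N0=(alive,v0) N2.N1=(alive,v0) N2.N2=(alive,v0) N2.N3=(alive,v0) | N3.N0=(alive,v0) N3.N1=(alive,v0) N3.N2=(alive,v0) N3.N3=(alive,v0)
Op 4: N0 marks N1=suspect -> (suspect,v2)
Op 5: N3 marks N2=alive -> (alive,v1)
Op 6: gossip N1<->N0 -> N1.N0=(dead,v1) N1.N1=(suspect,v2) N1.N2=(alive,v0) N1.N3=(alive,v0) | N0.N0=(dead,v1) N0.N1=(suspect,v2) N0.N2=(alive,v0) N0.N3=(alive,v0)
Op 7: gossip N1<->N3 -> N1.N0=(dead,v1) N1.N1=(suspect,v2) N1.N2=(alive,v1) N1.N3=(alive,v0) | N3.N0=(dead,v1) N3.N1=(suspect,v2) N3.N2=(alive,v1) N3.N3=(alive,v0)
Op 8: N2 marks N3=alive -> (alive,v1)
Op 9: N1 marks N2=alive -> (alive,v2)
Op 10: gossip N2<->N1 -> N2.N0=(dead,v1) N2.N1=(suspect,v2) N2.N2=(alive,v2) N2.N3=(alive,v1) | N1.N0=(dead,v1) N1.N1=(suspect,v2) N1.N2=(alive,v2) N1.N3=(alive,v1)
Op 11: gossip N2<->N0 -> N2.N0=(dead,v1) N2.N1=(suspect,v2) N2.N2=(alive,v2) N2.N3=(alive,v1) | N0.N0=(dead,v1) N0.N1=(suspect,v2) N0.N2=(alive,v2) N0.N3=(alive,v1)

Answer: dead 1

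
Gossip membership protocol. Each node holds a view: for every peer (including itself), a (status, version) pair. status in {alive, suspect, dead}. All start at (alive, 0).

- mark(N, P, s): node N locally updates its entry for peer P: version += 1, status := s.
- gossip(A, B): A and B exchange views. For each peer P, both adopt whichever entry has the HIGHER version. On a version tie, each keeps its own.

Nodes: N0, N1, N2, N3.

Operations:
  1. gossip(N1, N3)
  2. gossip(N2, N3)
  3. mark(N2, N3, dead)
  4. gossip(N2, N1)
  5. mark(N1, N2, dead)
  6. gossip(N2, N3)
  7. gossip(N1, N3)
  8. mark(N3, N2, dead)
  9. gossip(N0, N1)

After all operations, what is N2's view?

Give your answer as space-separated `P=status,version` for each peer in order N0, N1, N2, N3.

Answer: N0=alive,0 N1=alive,0 N2=alive,0 N3=dead,1

Derivation:
Op 1: gossip N1<->N3 -> N1.N0=(alive,v0) N1.N1=(alive,v0) N1.N2=(alive,v0) N1.N3=(alive,v0) | N3.N0=(alive,v0) N3.N1=(alive,v0) N3.N2=(alive,v0) N3.N3=(alive,v0)
Op 2: gossip N2<->N3 -> N2.N0=(alive,v0) N2.N1=(alive,v0) N2.N2=(alive,v0) N2.N3=(alive,v0) | N3.N0=(alive,v0) N3.N1=(alive,v0) N3.N2=(alive,v0) N3.N3=(alive,v0)
Op 3: N2 marks N3=dead -> (dead,v1)
Op 4: gossip N2<->N1 -> N2.N0=(alive,v0) N2.N1=(alive,v0) N2.N2=(alive,v0) N2.N3=(dead,v1) | N1.N0=(alive,v0) N1.N1=(alive,v0) N1.N2=(alive,v0) N1.N3=(dead,v1)
Op 5: N1 marks N2=dead -> (dead,v1)
Op 6: gossip N2<->N3 -> N2.N0=(alive,v0) N2.N1=(alive,v0) N2.N2=(alive,v0) N2.N3=(dead,v1) | N3.N0=(alive,v0) N3.N1=(alive,v0) N3.N2=(alive,v0) N3.N3=(dead,v1)
Op 7: gossip N1<->N3 -> N1.N0=(alive,v0) N1.N1=(alive,v0) N1.N2=(dead,v1) N1.N3=(dead,v1) | N3.N0=(alive,v0) N3.N1=(alive,v0) N3.N2=(dead,v1) N3.N3=(dead,v1)
Op 8: N3 marks N2=dead -> (dead,v2)
Op 9: gossip N0<->N1 -> N0.N0=(alive,v0) N0.N1=(alive,v0) N0.N2=(dead,v1) N0.N3=(dead,v1) | N1.N0=(alive,v0) N1.N1=(alive,v0) N1.N2=(dead,v1) N1.N3=(dead,v1)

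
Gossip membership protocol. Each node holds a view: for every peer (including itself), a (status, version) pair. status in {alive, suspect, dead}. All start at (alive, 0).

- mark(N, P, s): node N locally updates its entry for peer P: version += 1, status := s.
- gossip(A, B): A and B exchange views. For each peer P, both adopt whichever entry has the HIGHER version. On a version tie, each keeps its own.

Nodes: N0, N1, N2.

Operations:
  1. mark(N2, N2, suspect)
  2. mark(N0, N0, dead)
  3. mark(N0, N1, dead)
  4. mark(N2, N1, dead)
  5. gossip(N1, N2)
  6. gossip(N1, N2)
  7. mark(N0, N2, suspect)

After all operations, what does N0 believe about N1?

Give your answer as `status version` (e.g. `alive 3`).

Op 1: N2 marks N2=suspect -> (suspect,v1)
Op 2: N0 marks N0=dead -> (dead,v1)
Op 3: N0 marks N1=dead -> (dead,v1)
Op 4: N2 marks N1=dead -> (dead,v1)
Op 5: gossip N1<->N2 -> N1.N0=(alive,v0) N1.N1=(dead,v1) N1.N2=(suspect,v1) | N2.N0=(alive,v0) N2.N1=(dead,v1) N2.N2=(suspect,v1)
Op 6: gossip N1<->N2 -> N1.N0=(alive,v0) N1.N1=(dead,v1) N1.N2=(suspect,v1) | N2.N0=(alive,v0) N2.N1=(dead,v1) N2.N2=(suspect,v1)
Op 7: N0 marks N2=suspect -> (suspect,v1)

Answer: dead 1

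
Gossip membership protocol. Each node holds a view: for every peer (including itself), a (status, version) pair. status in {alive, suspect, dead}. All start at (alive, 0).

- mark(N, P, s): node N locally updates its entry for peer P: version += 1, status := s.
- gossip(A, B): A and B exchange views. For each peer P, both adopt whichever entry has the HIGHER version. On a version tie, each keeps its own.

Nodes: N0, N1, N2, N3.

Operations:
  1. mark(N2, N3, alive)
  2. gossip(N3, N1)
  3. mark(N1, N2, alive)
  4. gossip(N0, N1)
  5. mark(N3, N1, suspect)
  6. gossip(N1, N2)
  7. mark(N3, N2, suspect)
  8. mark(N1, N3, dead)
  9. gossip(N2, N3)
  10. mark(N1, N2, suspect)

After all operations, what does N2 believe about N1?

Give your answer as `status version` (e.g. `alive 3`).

Answer: suspect 1

Derivation:
Op 1: N2 marks N3=alive -> (alive,v1)
Op 2: gossip N3<->N1 -> N3.N0=(alive,v0) N3.N1=(alive,v0) N3.N2=(alive,v0) N3.N3=(alive,v0) | N1.N0=(alive,v0) N1.N1=(alive,v0) N1.N2=(alive,v0) N1.N3=(alive,v0)
Op 3: N1 marks N2=alive -> (alive,v1)
Op 4: gossip N0<->N1 -> N0.N0=(alive,v0) N0.N1=(alive,v0) N0.N2=(alive,v1) N0.N3=(alive,v0) | N1.N0=(alive,v0) N1.N1=(alive,v0) N1.N2=(alive,v1) N1.N3=(alive,v0)
Op 5: N3 marks N1=suspect -> (suspect,v1)
Op 6: gossip N1<->N2 -> N1.N0=(alive,v0) N1.N1=(alive,v0) N1.N2=(alive,v1) N1.N3=(alive,v1) | N2.N0=(alive,v0) N2.N1=(alive,v0) N2.N2=(alive,v1) N2.N3=(alive,v1)
Op 7: N3 marks N2=suspect -> (suspect,v1)
Op 8: N1 marks N3=dead -> (dead,v2)
Op 9: gossip N2<->N3 -> N2.N0=(alive,v0) N2.N1=(suspect,v1) N2.N2=(alive,v1) N2.N3=(alive,v1) | N3.N0=(alive,v0) N3.N1=(suspect,v1) N3.N2=(suspect,v1) N3.N3=(alive,v1)
Op 10: N1 marks N2=suspect -> (suspect,v2)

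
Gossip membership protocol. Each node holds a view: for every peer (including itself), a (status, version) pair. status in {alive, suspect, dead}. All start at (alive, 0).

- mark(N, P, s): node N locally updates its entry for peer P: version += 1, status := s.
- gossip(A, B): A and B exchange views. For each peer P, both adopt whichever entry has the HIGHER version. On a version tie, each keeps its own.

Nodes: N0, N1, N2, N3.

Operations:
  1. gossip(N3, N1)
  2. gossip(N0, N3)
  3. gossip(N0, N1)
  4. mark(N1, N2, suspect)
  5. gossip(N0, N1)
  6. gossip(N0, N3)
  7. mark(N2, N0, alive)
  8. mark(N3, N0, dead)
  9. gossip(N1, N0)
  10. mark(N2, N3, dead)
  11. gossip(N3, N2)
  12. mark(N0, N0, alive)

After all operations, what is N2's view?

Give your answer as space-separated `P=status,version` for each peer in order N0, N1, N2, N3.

Op 1: gossip N3<->N1 -> N3.N0=(alive,v0) N3.N1=(alive,v0) N3.N2=(alive,v0) N3.N3=(alive,v0) | N1.N0=(alive,v0) N1.N1=(alive,v0) N1.N2=(alive,v0) N1.N3=(alive,v0)
Op 2: gossip N0<->N3 -> N0.N0=(alive,v0) N0.N1=(alive,v0) N0.N2=(alive,v0) N0.N3=(alive,v0) | N3.N0=(alive,v0) N3.N1=(alive,v0) N3.N2=(alive,v0) N3.N3=(alive,v0)
Op 3: gossip N0<->N1 -> N0.N0=(alive,v0) N0.N1=(alive,v0) N0.N2=(alive,v0) N0.N3=(alive,v0) | N1.N0=(alive,v0) N1.N1=(alive,v0) N1.N2=(alive,v0) N1.N3=(alive,v0)
Op 4: N1 marks N2=suspect -> (suspect,v1)
Op 5: gossip N0<->N1 -> N0.N0=(alive,v0) N0.N1=(alive,v0) N0.N2=(suspect,v1) N0.N3=(alive,v0) | N1.N0=(alive,v0) N1.N1=(alive,v0) N1.N2=(suspect,v1) N1.N3=(alive,v0)
Op 6: gossip N0<->N3 -> N0.N0=(alive,v0) N0.N1=(alive,v0) N0.N2=(suspect,v1) N0.N3=(alive,v0) | N3.N0=(alive,v0) N3.N1=(alive,v0) N3.N2=(suspect,v1) N3.N3=(alive,v0)
Op 7: N2 marks N0=alive -> (alive,v1)
Op 8: N3 marks N0=dead -> (dead,v1)
Op 9: gossip N1<->N0 -> N1.N0=(alive,v0) N1.N1=(alive,v0) N1.N2=(suspect,v1) N1.N3=(alive,v0) | N0.N0=(alive,v0) N0.N1=(alive,v0) N0.N2=(suspect,v1) N0.N3=(alive,v0)
Op 10: N2 marks N3=dead -> (dead,v1)
Op 11: gossip N3<->N2 -> N3.N0=(dead,v1) N3.N1=(alive,v0) N3.N2=(suspect,v1) N3.N3=(dead,v1) | N2.N0=(alive,v1) N2.N1=(alive,v0) N2.N2=(suspect,v1) N2.N3=(dead,v1)
Op 12: N0 marks N0=alive -> (alive,v1)

Answer: N0=alive,1 N1=alive,0 N2=suspect,1 N3=dead,1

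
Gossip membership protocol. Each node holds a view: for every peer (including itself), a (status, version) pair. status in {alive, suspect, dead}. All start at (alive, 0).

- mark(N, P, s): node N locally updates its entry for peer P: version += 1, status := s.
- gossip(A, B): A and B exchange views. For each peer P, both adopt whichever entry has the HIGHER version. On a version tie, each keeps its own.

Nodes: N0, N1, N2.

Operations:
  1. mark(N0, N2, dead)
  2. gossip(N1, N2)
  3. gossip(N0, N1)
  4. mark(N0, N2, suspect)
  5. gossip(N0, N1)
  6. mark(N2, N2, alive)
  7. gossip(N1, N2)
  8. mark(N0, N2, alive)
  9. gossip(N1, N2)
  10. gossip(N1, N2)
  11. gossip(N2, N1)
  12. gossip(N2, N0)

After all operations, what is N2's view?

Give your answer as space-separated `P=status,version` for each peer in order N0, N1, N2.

Op 1: N0 marks N2=dead -> (dead,v1)
Op 2: gossip N1<->N2 -> N1.N0=(alive,v0) N1.N1=(alive,v0) N1.N2=(alive,v0) | N2.N0=(alive,v0) N2.N1=(alive,v0) N2.N2=(alive,v0)
Op 3: gossip N0<->N1 -> N0.N0=(alive,v0) N0.N1=(alive,v0) N0.N2=(dead,v1) | N1.N0=(alive,v0) N1.N1=(alive,v0) N1.N2=(dead,v1)
Op 4: N0 marks N2=suspect -> (suspect,v2)
Op 5: gossip N0<->N1 -> N0.N0=(alive,v0) N0.N1=(alive,v0) N0.N2=(suspect,v2) | N1.N0=(alive,v0) N1.N1=(alive,v0) N1.N2=(suspect,v2)
Op 6: N2 marks N2=alive -> (alive,v1)
Op 7: gossip N1<->N2 -> N1.N0=(alive,v0) N1.N1=(alive,v0) N1.N2=(suspect,v2) | N2.N0=(alive,v0) N2.N1=(alive,v0) N2.N2=(suspect,v2)
Op 8: N0 marks N2=alive -> (alive,v3)
Op 9: gossip N1<->N2 -> N1.N0=(alive,v0) N1.N1=(alive,v0) N1.N2=(suspect,v2) | N2.N0=(alive,v0) N2.N1=(alive,v0) N2.N2=(suspect,v2)
Op 10: gossip N1<->N2 -> N1.N0=(alive,v0) N1.N1=(alive,v0) N1.N2=(suspect,v2) | N2.N0=(alive,v0) N2.N1=(alive,v0) N2.N2=(suspect,v2)
Op 11: gossip N2<->N1 -> N2.N0=(alive,v0) N2.N1=(alive,v0) N2.N2=(suspect,v2) | N1.N0=(alive,v0) N1.N1=(alive,v0) N1.N2=(suspect,v2)
Op 12: gossip N2<->N0 -> N2.N0=(alive,v0) N2.N1=(alive,v0) N2.N2=(alive,v3) | N0.N0=(alive,v0) N0.N1=(alive,v0) N0.N2=(alive,v3)

Answer: N0=alive,0 N1=alive,0 N2=alive,3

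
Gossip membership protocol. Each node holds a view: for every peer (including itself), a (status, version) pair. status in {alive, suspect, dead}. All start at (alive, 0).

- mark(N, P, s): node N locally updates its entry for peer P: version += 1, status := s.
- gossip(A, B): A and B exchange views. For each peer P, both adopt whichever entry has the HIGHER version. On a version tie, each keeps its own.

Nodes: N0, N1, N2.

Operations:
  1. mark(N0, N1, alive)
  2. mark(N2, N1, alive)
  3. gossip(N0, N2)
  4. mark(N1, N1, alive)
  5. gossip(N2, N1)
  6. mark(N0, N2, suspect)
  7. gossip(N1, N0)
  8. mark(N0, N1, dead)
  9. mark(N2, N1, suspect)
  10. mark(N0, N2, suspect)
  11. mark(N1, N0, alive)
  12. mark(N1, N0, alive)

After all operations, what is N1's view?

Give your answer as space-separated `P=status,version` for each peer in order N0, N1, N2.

Op 1: N0 marks N1=alive -> (alive,v1)
Op 2: N2 marks N1=alive -> (alive,v1)
Op 3: gossip N0<->N2 -> N0.N0=(alive,v0) N0.N1=(alive,v1) N0.N2=(alive,v0) | N2.N0=(alive,v0) N2.N1=(alive,v1) N2.N2=(alive,v0)
Op 4: N1 marks N1=alive -> (alive,v1)
Op 5: gossip N2<->N1 -> N2.N0=(alive,v0) N2.N1=(alive,v1) N2.N2=(alive,v0) | N1.N0=(alive,v0) N1.N1=(alive,v1) N1.N2=(alive,v0)
Op 6: N0 marks N2=suspect -> (suspect,v1)
Op 7: gossip N1<->N0 -> N1.N0=(alive,v0) N1.N1=(alive,v1) N1.N2=(suspect,v1) | N0.N0=(alive,v0) N0.N1=(alive,v1) N0.N2=(suspect,v1)
Op 8: N0 marks N1=dead -> (dead,v2)
Op 9: N2 marks N1=suspect -> (suspect,v2)
Op 10: N0 marks N2=suspect -> (suspect,v2)
Op 11: N1 marks N0=alive -> (alive,v1)
Op 12: N1 marks N0=alive -> (alive,v2)

Answer: N0=alive,2 N1=alive,1 N2=suspect,1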